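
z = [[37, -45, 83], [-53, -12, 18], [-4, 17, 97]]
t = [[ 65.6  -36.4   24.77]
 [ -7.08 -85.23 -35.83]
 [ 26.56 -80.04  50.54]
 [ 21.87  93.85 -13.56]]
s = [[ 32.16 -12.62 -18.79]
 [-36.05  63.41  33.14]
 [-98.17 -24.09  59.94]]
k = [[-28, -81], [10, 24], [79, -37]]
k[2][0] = 79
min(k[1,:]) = 10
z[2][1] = 17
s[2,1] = -24.09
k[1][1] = 24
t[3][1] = 93.85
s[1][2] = 33.14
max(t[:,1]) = 93.85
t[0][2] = 24.77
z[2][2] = 97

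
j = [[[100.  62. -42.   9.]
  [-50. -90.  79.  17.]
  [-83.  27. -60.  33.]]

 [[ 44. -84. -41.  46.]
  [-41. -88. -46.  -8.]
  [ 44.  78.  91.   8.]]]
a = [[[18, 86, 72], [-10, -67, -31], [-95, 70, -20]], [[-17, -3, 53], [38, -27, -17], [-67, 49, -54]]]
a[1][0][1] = -3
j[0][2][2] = -60.0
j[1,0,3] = 46.0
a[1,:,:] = [[-17, -3, 53], [38, -27, -17], [-67, 49, -54]]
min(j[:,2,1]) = 27.0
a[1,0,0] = -17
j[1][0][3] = 46.0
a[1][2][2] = -54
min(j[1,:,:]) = -88.0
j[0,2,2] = -60.0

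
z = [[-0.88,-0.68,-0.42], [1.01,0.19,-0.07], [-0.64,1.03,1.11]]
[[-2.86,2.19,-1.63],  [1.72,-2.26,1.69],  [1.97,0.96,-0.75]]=z@[[1.34, -2.51, 2.43], [2.12, 0.9, -2.8], [0.58, -1.42, 3.32]]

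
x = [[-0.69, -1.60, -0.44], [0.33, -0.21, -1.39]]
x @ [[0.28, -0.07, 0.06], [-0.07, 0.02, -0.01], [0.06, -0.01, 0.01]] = [[-0.11, 0.02, -0.03], [0.02, -0.01, 0.01]]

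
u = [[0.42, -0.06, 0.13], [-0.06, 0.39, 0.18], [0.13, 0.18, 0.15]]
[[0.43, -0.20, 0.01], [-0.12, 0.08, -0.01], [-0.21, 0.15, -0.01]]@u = [[0.19, -0.10, 0.02], [-0.06, 0.04, -0.0], [-0.1, 0.07, -0.0]]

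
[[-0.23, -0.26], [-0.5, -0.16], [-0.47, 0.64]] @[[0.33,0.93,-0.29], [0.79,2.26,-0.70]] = [[-0.28, -0.80, 0.25],[-0.29, -0.83, 0.26],[0.35, 1.01, -0.31]]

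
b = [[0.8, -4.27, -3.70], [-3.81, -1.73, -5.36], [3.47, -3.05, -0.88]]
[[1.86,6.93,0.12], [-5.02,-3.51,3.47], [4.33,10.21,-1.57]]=b@ [[0.36, 2.35, -0.09], [-1.33, -0.42, 0.64], [1.11, -0.88, -0.79]]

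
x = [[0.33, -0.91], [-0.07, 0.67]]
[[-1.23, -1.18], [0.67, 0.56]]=x @ [[-1.35, -1.82], [0.86, 0.64]]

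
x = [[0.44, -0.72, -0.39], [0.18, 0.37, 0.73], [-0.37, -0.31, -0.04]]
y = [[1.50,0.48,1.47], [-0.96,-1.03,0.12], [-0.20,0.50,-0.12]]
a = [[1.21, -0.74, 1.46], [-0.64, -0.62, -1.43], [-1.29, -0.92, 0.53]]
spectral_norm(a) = 2.46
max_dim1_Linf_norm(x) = 0.73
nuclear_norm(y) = 3.85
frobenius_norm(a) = 3.13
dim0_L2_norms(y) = [1.79, 1.24, 1.48]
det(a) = -3.91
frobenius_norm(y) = 2.63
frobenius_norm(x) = 1.34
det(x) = 0.25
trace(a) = 1.12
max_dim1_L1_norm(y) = 3.45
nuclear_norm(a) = 5.09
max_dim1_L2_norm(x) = 0.93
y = x @ a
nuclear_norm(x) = 2.11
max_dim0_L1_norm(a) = 3.42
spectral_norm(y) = 2.35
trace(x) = 0.77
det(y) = -0.98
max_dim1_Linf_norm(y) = 1.5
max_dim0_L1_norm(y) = 2.66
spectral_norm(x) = 1.14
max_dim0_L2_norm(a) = 2.11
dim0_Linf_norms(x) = [0.44, 0.72, 0.73]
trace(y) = 0.35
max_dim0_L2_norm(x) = 0.87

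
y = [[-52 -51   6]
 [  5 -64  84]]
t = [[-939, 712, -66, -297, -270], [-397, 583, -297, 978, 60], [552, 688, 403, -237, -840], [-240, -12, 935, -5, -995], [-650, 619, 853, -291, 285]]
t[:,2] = [-66, -297, 403, 935, 853]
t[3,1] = -12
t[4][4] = 285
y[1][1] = -64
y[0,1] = -51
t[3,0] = -240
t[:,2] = [-66, -297, 403, 935, 853]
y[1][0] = 5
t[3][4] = -995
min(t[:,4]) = -995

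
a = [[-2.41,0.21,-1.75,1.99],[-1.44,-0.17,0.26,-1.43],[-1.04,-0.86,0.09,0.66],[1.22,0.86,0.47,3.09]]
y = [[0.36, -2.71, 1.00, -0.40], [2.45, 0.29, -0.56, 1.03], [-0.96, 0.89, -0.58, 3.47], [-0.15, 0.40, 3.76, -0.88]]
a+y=[[-2.05, -2.5, -0.75, 1.59],[1.01, 0.12, -0.30, -0.40],[-2.00, 0.03, -0.49, 4.13],[1.07, 1.26, 4.23, 2.21]]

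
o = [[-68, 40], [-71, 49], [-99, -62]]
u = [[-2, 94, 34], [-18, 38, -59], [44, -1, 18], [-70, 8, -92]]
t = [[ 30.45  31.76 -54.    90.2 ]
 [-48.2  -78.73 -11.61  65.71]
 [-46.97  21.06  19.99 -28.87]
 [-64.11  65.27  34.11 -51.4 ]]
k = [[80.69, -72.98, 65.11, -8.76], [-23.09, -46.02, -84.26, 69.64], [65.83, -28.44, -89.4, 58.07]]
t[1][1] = -78.73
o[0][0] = -68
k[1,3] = 69.64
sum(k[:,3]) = 118.95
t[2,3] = -28.87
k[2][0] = 65.83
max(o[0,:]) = 40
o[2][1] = -62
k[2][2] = -89.4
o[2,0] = -99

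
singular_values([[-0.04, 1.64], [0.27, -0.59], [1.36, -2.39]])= [3.19, 0.68]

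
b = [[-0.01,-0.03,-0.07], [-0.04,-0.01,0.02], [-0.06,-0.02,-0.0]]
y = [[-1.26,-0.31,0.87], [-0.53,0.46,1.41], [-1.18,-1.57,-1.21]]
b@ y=[[0.11,0.10,0.03],  [0.03,-0.02,-0.07],  [0.09,0.01,-0.08]]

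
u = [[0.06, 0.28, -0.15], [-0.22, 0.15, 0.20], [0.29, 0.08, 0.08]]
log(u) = [[-0.92, 0.97, -1.0], [-1.15, -1.11, 0.33], [1.21, -0.41, -1.47]]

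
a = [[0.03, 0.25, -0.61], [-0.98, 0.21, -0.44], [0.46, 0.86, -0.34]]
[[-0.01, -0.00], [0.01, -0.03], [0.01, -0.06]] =a@[[-0.01, 0.02], [0.02, -0.09], [0.02, -0.03]]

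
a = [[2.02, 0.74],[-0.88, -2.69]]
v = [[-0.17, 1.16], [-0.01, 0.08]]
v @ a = [[-1.36, -3.25], [-0.09, -0.22]]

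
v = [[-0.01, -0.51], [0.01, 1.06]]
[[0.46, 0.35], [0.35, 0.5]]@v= [[-0.00, 0.14], [0.00, 0.35]]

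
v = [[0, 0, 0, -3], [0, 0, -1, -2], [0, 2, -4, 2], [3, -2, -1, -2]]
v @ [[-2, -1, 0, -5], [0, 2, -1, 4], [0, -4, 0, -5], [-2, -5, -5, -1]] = [[6, 15, 15, 3], [4, 14, 10, 7], [-4, 10, -12, 26], [-2, 7, 12, -16]]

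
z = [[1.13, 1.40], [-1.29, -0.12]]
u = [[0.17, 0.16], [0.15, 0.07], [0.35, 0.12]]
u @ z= [[-0.01,0.22], [0.08,0.2], [0.24,0.48]]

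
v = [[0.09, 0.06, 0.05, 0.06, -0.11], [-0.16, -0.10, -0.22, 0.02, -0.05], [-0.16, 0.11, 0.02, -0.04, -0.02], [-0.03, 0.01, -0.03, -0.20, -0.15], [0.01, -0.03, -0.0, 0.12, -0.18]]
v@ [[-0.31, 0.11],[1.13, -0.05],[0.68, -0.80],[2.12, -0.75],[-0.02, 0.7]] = [[0.2,-0.16], [-0.17,0.11], [0.10,-0.02], [-0.42,0.07], [0.22,-0.21]]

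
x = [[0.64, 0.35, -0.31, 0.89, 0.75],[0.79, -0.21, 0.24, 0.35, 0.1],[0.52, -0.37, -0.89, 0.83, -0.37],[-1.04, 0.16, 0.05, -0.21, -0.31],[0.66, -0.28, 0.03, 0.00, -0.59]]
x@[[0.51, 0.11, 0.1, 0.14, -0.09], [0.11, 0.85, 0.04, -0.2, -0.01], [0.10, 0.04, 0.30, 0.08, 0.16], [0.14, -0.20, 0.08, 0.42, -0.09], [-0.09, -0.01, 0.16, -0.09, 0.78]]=[[0.39,0.17,0.18,0.30,0.39], [0.44,-0.15,0.19,0.31,0.02], [0.29,-0.46,-0.22,0.46,-0.55], [-0.51,0.07,-0.15,-0.23,-0.12], [0.36,-0.16,-0.03,0.20,-0.51]]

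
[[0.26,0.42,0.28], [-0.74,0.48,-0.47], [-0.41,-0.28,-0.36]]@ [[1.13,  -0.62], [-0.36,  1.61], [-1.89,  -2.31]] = [[-0.39, -0.13],[-0.12, 2.32],[0.32, 0.63]]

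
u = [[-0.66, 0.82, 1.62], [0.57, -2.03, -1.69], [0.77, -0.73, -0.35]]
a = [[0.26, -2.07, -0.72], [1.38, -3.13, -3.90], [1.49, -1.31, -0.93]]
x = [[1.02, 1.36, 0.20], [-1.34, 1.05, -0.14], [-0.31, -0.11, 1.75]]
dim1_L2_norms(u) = [1.93, 2.7, 1.12]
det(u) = 1.30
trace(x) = 3.82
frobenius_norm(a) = 6.05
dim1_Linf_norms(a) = [2.07, 3.9, 1.49]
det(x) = 5.20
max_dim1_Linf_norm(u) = 2.03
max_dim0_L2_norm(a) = 4.07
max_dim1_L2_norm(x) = 1.78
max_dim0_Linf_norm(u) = 2.03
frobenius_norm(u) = 3.50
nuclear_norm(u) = 4.63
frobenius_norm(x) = 3.00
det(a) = 6.74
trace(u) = -3.04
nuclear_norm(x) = 5.20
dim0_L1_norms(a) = [3.13, 6.51, 5.55]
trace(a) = -3.80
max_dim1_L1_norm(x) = 2.58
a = x @ u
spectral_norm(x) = 1.80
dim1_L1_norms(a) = [3.05, 8.41, 3.73]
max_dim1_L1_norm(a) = 8.41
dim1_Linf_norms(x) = [1.36, 1.34, 1.75]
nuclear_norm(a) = 8.00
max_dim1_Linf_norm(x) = 1.75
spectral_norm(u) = 3.39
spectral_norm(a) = 5.85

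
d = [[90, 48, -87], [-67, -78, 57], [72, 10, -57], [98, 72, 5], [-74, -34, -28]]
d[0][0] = 90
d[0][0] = 90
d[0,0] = 90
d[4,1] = -34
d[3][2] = 5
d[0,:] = [90, 48, -87]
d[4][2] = -28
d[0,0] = 90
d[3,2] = 5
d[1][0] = -67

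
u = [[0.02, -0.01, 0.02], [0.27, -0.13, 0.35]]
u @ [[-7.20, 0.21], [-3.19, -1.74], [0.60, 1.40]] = [[-0.1, 0.05],  [-1.32, 0.77]]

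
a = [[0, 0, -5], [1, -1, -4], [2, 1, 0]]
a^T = [[0, 1, 2], [0, -1, 1], [-5, -4, 0]]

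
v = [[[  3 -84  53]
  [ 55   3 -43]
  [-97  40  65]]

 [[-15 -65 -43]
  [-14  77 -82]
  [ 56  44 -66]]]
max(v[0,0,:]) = 53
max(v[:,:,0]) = 56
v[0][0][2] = 53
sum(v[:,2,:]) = 42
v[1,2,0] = 56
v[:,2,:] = [[-97, 40, 65], [56, 44, -66]]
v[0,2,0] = -97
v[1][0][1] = -65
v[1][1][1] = 77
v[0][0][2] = 53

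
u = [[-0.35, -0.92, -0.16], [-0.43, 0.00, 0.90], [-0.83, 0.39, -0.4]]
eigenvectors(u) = [[(0.53+0j), (0.22-0.56j), (0.22+0.56j)], [-0.68+0.00j, -0.28-0.43j, (-0.28+0.43j)], [(-0.5+0j), (0.61+0j), (0.61-0j)]]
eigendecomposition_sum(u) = [[(0.28-0j), -0.36-0.00j, (-0.26+0j)], [(-0.36+0j), (0.47+0j), (0.34+0j)], [-0.27+0.00j, 0.34+0.00j, (0.25+0j)]] + [[(-0.31+0.18j), (-0.28-0.13j), (0.05+0.36j)],[-0.04+0.31j, -0.23+0.13j, 0.28+0.15j],[(-0.28-0.23j), 0.02-0.31j, (-0.33+0.18j)]] + [[(-0.31-0.18j),-0.28+0.13j,0.05-0.36j], [(-0.04-0.31j),-0.23-0.13j,0.28-0.15j], [(-0.28+0.23j),0.02+0.31j,-0.33-0.18j]]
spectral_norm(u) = 1.00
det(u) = 1.00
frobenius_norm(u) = 1.73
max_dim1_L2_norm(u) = 1.0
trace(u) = -0.75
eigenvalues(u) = [(1+0j), (-0.87+0.49j), (-0.87-0.49j)]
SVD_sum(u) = [[0.1, -0.39, 0.33], [0.09, -0.37, 0.31], [-0.13, 0.53, -0.45]] + [[-0.42, -0.05, 0.07], [-0.55, -0.07, 0.09], [-0.69, -0.08, 0.11]] + [[-0.03, -0.48, -0.56], [0.03, 0.43, 0.5], [-0.00, -0.06, -0.06]]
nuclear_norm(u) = 3.00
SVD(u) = [[0.52, -0.43, -0.74], [0.49, -0.56, 0.67], [-0.70, -0.71, -0.09]] @ diag([1.0031673898449431, 0.9979670067945934, 0.9940407644061309]) @ [[0.19, -0.75, 0.63],[0.98, 0.12, -0.16],[0.04, 0.65, 0.76]]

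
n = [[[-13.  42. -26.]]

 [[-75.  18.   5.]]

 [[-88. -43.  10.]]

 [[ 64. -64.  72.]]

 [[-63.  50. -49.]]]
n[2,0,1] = -43.0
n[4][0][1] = 50.0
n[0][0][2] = -26.0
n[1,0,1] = 18.0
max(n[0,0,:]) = 42.0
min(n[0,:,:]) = -26.0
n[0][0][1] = 42.0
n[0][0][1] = 42.0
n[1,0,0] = -75.0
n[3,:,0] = [64.0]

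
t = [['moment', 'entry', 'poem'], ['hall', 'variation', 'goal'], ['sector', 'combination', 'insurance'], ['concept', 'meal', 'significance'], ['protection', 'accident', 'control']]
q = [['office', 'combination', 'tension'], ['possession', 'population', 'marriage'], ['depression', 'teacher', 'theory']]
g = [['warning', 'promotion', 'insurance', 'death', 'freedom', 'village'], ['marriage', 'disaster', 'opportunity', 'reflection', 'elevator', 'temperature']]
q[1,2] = 'marriage'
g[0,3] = 'death'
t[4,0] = 'protection'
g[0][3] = 'death'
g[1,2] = 'opportunity'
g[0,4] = 'freedom'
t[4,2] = 'control'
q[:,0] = ['office', 'possession', 'depression']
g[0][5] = 'village'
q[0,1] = 'combination'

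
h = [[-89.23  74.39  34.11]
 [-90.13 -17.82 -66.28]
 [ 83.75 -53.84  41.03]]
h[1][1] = -17.82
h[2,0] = 83.75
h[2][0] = 83.75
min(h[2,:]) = -53.84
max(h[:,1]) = 74.39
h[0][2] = 34.11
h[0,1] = 74.39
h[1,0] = -90.13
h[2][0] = 83.75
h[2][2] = 41.03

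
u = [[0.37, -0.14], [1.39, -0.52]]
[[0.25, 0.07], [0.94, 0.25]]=u @ [[0.88, 0.41], [0.54, 0.61]]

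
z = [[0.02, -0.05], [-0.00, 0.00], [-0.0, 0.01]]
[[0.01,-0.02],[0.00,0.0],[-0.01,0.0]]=z@[[-1.48, -0.25], [-0.89, 0.25]]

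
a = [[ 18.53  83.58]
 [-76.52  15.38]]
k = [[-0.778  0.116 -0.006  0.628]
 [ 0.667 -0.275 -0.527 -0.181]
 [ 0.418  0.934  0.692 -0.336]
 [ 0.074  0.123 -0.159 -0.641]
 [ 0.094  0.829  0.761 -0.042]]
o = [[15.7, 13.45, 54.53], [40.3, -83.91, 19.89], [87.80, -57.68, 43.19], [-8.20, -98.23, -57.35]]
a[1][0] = -76.52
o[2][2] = 43.19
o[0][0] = 15.7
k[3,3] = -0.641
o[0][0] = 15.7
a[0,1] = 83.58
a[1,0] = -76.52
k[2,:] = [0.418, 0.934, 0.692, -0.336]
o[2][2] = 43.19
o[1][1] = -83.91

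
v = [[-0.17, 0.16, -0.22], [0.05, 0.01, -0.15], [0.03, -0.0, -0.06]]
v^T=[[-0.17, 0.05, 0.03], [0.16, 0.01, -0.00], [-0.22, -0.15, -0.06]]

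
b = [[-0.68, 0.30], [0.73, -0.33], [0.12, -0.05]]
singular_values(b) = [1.1, 0.01]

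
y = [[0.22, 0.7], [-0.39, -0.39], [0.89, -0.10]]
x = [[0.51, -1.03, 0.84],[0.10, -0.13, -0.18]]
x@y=[[1.26, 0.67], [-0.09, 0.14]]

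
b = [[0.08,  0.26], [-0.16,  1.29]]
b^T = [[0.08, -0.16], [0.26, 1.29]]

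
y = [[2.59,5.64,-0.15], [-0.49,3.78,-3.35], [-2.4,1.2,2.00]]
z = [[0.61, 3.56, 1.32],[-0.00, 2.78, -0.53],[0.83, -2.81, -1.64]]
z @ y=[[-3.33,18.48,-9.38], [-0.09,9.87,-10.37], [7.46,-7.91,6.01]]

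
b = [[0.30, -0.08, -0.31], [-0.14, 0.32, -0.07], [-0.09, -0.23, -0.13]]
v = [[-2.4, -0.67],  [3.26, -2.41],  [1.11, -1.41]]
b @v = [[-1.32, 0.43],[1.30, -0.58],[-0.68, 0.8]]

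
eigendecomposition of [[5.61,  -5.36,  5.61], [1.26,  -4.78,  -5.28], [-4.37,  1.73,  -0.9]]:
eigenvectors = [[(-0.77+0j), (-0.77-0j), 0.43+0.00j], [-0.11+0.37j, (-0.11-0.37j), (0.9+0j)], [0.35-0.38j, (0.35+0.38j), (0.08+0j)]]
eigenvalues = [(2.29+5.38j), (2.29-5.38j), (-4.66+0j)]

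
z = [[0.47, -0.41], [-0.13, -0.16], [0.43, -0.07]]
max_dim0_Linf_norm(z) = 0.47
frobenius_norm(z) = 0.79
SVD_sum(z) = [[0.53,-0.31], [-0.03,0.02], [0.35,-0.21]] + [[-0.06, -0.10],[-0.10, -0.18],[0.08, 0.14]]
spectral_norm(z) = 0.74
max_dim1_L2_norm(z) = 0.62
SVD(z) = [[-0.83, -0.41], [0.04, -0.72], [-0.55, 0.56]] @ diag([0.735966106063719, 0.2822302087399688]) @ [[-0.86, 0.51], [0.51, 0.86]]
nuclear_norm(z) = 1.02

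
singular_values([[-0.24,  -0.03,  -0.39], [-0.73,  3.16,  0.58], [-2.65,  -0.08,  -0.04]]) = [3.39, 2.55, 0.37]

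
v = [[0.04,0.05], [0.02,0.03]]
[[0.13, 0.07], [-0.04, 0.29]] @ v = [[0.01, 0.01],[0.0, 0.01]]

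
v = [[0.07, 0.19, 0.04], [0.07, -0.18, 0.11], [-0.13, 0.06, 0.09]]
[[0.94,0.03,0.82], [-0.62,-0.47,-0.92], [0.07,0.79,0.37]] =v@[[1.66, -4.53, -0.84], [4.28, 1.58, 4.67], [0.33, 1.16, -0.23]]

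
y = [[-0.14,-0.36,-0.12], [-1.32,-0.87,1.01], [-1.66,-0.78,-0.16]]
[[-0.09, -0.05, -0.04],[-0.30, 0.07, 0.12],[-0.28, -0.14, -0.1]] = y@[[0.07,0.03,0.02], [0.22,0.08,0.05], [-0.02,0.18,0.19]]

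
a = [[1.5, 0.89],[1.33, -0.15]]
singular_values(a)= [2.09, 0.67]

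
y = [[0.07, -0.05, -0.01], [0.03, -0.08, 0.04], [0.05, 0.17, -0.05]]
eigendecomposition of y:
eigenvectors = [[0.32+0.46j, 0.32-0.46j, (-0.07+0j)], [(0.33+0.02j), 0.33-0.02j, -0.48+0.00j], [0.76+0.00j, 0.76-0.00j, (0.87+0j)]]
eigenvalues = [(0.04+0.03j), (0.04-0.03j), (-0.15+0j)]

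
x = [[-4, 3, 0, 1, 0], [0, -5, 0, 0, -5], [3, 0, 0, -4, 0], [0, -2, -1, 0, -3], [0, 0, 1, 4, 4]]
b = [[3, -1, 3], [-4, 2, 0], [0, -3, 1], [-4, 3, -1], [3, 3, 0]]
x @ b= [[-28, 13, -13], [5, -25, 0], [25, -15, 13], [-1, -10, -1], [-4, 21, -3]]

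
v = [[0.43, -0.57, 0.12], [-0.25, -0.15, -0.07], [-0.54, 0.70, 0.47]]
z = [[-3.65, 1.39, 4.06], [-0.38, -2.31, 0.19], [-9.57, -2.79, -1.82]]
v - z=[[4.08, -1.96, -3.94], [0.13, 2.16, -0.26], [9.03, 3.49, 2.29]]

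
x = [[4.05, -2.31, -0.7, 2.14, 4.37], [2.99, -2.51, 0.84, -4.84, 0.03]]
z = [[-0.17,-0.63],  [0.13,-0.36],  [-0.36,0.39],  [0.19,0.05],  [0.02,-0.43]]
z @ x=[[-2.57, 1.97, -0.41, 2.69, -0.76], [-0.55, 0.60, -0.39, 2.02, 0.56], [-0.29, -0.15, 0.58, -2.66, -1.56], [0.92, -0.56, -0.09, 0.16, 0.83], [-1.2, 1.03, -0.38, 2.12, 0.07]]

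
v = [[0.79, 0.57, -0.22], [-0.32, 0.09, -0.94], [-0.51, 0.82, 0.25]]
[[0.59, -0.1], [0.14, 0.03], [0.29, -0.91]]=v @ [[0.27, 0.39],[0.58, -0.80],[-0.19, -0.24]]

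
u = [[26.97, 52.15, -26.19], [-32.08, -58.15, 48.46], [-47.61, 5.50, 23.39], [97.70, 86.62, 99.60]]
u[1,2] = 48.46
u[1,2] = 48.46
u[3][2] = 99.6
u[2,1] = 5.5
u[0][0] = 26.97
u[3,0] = 97.7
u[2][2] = 23.39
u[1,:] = [-32.08, -58.15, 48.46]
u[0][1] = 52.15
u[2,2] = 23.39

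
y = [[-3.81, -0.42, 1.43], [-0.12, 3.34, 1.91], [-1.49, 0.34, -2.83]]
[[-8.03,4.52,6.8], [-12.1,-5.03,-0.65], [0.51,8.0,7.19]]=y @ [[1.85, -1.85, -2.31], [-2.71, -0.48, 0.45], [-1.48, -1.91, -1.27]]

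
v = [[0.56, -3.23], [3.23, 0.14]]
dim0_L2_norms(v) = [3.28, 3.23]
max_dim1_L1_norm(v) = 3.79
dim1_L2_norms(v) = [3.28, 3.23]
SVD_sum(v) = [[1.92, -1.72], [1.72, -1.54]] + [[-1.36,-1.51], [1.51,1.68]]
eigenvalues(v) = [(0.35+3.22j), (0.35-3.22j)]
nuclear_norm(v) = 6.50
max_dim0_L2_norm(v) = 3.28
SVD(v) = [[-0.74, -0.67],[-0.67, 0.74]] @ diag([3.458907508686574, 3.0389075086865738]) @ [[-0.74, 0.67], [0.67, 0.74]]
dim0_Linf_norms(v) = [3.23, 3.23]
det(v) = 10.51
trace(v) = 0.70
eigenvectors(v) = [[-0.71+0.00j, (-0.71-0j)],  [-0.05+0.71j, -0.05-0.71j]]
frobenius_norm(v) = 4.60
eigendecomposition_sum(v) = [[(0.28+1.6j), (-1.62+0.18j)], [1.61-0.18j, 0.07+1.62j]] + [[(0.28-1.6j),-1.62-0.18j], [1.61+0.18j,0.07-1.62j]]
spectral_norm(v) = 3.46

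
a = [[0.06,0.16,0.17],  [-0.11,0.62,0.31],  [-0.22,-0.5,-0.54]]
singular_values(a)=[1.03, 0.3, 0.0]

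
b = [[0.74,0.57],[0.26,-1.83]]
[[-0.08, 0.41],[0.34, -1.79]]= b @ [[0.03,-0.18], [-0.18,0.95]]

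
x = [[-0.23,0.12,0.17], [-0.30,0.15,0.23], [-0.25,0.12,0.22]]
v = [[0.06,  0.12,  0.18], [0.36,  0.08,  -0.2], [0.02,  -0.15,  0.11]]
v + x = [[-0.17, 0.24, 0.35], [0.06, 0.23, 0.03], [-0.23, -0.03, 0.33]]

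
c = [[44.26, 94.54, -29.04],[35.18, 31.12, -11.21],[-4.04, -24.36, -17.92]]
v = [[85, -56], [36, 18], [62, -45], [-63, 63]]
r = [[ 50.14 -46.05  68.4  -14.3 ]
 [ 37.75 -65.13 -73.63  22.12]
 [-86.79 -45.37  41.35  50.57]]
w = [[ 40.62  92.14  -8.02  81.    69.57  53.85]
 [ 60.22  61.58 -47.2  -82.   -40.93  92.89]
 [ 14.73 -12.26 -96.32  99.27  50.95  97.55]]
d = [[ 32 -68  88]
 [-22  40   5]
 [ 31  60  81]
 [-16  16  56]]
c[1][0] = 35.18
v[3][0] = -63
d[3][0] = -16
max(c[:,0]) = 44.26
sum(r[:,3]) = 58.39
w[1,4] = -40.93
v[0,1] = -56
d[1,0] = -22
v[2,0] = 62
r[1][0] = 37.75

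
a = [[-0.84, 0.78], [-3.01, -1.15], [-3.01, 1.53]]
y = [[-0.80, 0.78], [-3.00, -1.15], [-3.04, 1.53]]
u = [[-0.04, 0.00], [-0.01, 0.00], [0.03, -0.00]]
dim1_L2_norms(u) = [0.04, 0.01, 0.03]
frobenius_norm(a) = 4.81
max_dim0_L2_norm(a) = 4.34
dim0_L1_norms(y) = [6.84, 3.46]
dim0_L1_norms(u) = [0.08, 0.0]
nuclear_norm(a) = 6.38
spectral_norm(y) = 4.37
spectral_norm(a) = 4.36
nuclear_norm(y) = 6.38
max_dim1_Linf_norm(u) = 0.04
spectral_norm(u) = 0.05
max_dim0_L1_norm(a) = 6.86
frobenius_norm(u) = 0.05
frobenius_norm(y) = 4.81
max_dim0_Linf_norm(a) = 3.01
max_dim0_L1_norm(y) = 6.84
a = u + y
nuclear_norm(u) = 0.05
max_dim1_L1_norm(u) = 0.04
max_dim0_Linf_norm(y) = 3.04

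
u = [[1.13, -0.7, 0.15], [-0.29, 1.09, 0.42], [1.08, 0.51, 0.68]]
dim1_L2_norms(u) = [1.34, 1.2, 1.37]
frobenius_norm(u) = 2.26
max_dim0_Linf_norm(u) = 1.13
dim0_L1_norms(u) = [2.5, 2.3, 1.25]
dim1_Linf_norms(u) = [1.13, 1.09, 1.08]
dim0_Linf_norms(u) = [1.13, 1.09, 0.68]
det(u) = -0.06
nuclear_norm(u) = 3.22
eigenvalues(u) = [(-0.03+0j), (1.46+0.31j), (1.46-0.31j)]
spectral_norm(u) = 1.71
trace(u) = 2.90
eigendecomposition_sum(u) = [[(-0.01+0j), (-0.01+0j), (0.01+0j)], [-0.01+0.00j, (-0.01+0j), (0.01+0j)], [(0.02-0j), (0.02-0j), -0.01-0.00j]] + [[0.57+0.03j, (-0.35+0.74j), (0.07+0.37j)],[(-0.14-0.36j), (0.55+0j), (0.21-0.15j)],[(0.53-0.4j), 0.25+0.92j, (0.35+0.28j)]] + [[(0.57-0.03j), (-0.35-0.74j), 0.07-0.37j],  [(-0.14+0.36j), (0.55-0j), (0.21+0.15j)],  [0.53+0.40j, 0.25-0.92j, (0.35-0.28j)]]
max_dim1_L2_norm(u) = 1.37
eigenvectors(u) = [[0.36+0.00j, (0.46+0.38j), (0.46-0.38j)],[(0.41+0j), 0.10-0.39j, (0.1+0.39j)],[-0.84+0.00j, (0.7+0j), 0.70-0.00j]]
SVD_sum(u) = [[1.19,-0.49,0.26],[-0.53,0.22,-0.12],[0.84,-0.34,0.18]] + [[-0.06, -0.21, -0.12], [0.24, 0.88, 0.52], [0.24, 0.85, 0.51]] + [[-0.01, -0.01, 0.01],  [-0.01, -0.01, 0.01],  [0.00, 0.0, -0.01]]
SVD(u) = [[-0.77, 0.17, -0.62],[0.34, -0.71, -0.62],[-0.54, -0.68, 0.49]] @ diag([1.7105143331640018, 1.4834093959486467, 0.023179302228068938]) @ [[-0.91,0.37,-0.20], [-0.23,-0.84,-0.5], [0.35,0.41,-0.84]]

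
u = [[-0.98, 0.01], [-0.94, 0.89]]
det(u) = -0.86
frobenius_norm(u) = 1.62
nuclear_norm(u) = 2.09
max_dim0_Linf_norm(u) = 0.98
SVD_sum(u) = [[-0.75, 0.42], [-1.10, 0.61]] + [[-0.23, -0.41], [0.16, 0.28]]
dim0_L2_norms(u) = [1.36, 0.89]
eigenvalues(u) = [-0.97, 0.88]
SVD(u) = [[-0.57, -0.82], [-0.82, 0.57]] @ diag([1.5213729570901129, 0.5671193220433293]) @ [[0.87,-0.49], [0.49,0.87]]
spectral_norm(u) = 1.52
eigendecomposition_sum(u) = [[-0.98, 0.01], [-0.49, 0.00]] + [[-0.00, 0.0], [-0.45, 0.89]]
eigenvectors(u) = [[-0.89, -0.01], [-0.45, -1.0]]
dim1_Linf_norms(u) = [0.98, 0.94]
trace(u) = -0.09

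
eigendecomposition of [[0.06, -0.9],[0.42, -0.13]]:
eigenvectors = [[(0.83+0j), (0.83-0j)], [0.09-0.56j, (0.09+0.56j)]]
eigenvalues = [(-0.04+0.61j), (-0.04-0.61j)]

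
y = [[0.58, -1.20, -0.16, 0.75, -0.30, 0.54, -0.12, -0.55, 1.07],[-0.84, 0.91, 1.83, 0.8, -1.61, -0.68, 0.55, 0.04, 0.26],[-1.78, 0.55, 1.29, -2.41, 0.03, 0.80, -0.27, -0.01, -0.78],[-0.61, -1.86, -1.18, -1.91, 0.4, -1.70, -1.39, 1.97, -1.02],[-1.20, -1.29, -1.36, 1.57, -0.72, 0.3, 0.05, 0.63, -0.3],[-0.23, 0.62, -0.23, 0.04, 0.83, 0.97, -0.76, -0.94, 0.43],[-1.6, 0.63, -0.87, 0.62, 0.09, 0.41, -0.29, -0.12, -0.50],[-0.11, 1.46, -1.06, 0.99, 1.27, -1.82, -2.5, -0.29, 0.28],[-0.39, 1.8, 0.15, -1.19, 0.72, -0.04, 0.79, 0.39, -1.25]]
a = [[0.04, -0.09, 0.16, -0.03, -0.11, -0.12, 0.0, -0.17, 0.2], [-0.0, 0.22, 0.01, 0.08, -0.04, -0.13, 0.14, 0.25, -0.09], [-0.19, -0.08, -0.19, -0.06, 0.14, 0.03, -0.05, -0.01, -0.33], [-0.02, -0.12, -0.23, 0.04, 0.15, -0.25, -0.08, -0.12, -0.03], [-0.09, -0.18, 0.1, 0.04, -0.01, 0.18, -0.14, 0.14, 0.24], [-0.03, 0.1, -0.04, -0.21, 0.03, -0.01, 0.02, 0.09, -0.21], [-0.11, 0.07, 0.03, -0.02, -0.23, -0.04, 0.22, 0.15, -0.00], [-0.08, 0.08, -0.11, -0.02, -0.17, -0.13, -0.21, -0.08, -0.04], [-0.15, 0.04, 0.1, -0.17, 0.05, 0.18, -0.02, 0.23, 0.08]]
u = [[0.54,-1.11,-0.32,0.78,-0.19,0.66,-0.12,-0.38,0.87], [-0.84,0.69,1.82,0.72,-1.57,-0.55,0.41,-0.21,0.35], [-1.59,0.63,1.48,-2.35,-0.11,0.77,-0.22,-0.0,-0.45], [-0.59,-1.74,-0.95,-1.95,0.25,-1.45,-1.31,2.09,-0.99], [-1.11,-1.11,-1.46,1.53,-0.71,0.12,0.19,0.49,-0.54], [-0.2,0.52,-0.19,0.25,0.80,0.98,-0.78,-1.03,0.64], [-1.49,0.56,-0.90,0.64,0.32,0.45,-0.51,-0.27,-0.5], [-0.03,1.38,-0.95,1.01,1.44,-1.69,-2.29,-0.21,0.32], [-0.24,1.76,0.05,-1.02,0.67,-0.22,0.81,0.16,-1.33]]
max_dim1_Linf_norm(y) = 2.5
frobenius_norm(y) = 9.19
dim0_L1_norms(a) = [0.71, 0.98, 0.97, 0.67, 0.93, 1.07, 0.88, 1.24, 1.22]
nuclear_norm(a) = 3.04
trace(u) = -1.02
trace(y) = -0.71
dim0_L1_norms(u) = [6.63, 9.5, 8.12, 10.25, 6.06, 6.89, 6.64, 4.84, 5.99]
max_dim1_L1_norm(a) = 1.12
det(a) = -0.00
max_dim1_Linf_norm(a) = 0.33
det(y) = -1.41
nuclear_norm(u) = 21.04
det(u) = -0.00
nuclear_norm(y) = 22.07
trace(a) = 0.31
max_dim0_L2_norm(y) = 3.99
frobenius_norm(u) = 8.86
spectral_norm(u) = 4.60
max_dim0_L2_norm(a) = 0.52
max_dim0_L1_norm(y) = 10.32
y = a + u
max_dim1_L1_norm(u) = 11.32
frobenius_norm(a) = 1.18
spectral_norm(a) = 0.66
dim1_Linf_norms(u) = [1.11, 1.82, 2.35, 2.09, 1.53, 1.03, 1.49, 2.29, 1.76]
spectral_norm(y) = 4.84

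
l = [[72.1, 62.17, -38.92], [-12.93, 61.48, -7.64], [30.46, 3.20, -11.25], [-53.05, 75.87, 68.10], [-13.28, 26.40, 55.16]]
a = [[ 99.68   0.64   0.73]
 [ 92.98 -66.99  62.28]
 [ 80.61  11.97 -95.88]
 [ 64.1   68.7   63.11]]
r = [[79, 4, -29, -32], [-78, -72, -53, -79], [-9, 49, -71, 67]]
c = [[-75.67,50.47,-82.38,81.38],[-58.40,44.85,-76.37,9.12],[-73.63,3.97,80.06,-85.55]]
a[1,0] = 92.98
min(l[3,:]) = -53.05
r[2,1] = 49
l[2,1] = 3.2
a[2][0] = 80.61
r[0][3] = -32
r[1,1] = -72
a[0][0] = 99.68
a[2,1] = 11.97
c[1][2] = -76.37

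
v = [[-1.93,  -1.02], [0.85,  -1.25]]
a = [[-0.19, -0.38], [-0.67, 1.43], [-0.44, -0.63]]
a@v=[[0.04, 0.67], [2.51, -1.10], [0.31, 1.24]]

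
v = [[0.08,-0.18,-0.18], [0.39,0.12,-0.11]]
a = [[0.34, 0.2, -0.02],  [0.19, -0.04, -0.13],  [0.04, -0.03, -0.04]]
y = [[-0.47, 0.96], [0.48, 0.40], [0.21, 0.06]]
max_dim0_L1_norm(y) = 1.42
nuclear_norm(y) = 1.72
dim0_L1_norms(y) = [1.16, 1.42]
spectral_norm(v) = 0.43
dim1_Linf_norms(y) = [0.96, 0.48, 0.21]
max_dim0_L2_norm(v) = 0.4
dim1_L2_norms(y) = [1.07, 0.62, 0.22]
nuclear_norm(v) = 0.68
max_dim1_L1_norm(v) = 0.62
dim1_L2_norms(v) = [0.27, 0.42]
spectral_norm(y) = 1.08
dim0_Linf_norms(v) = [0.39, 0.18, 0.18]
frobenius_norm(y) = 1.26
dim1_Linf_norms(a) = [0.34, 0.19, 0.04]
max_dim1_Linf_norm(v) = 0.39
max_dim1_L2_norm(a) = 0.39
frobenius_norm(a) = 0.46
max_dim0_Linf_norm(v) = 0.39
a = y @ v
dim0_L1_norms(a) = [0.57, 0.27, 0.19]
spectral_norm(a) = 0.43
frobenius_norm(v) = 0.50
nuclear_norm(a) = 0.61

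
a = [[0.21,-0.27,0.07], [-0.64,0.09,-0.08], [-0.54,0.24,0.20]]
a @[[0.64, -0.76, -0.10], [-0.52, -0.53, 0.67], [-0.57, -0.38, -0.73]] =[[0.23, -0.04, -0.25],[-0.41, 0.47, 0.18],[-0.58, 0.21, 0.07]]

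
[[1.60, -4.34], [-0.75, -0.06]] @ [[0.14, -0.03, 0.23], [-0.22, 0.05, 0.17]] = [[1.18, -0.26, -0.37], [-0.09, 0.02, -0.18]]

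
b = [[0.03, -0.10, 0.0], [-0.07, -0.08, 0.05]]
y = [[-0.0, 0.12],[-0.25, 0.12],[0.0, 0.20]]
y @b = [[-0.01,-0.01,0.01],  [-0.02,0.02,0.01],  [-0.01,-0.02,0.01]]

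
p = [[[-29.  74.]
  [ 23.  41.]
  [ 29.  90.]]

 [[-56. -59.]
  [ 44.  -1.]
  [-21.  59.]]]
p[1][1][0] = 44.0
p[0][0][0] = -29.0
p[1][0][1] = -59.0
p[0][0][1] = 74.0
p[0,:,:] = [[-29.0, 74.0], [23.0, 41.0], [29.0, 90.0]]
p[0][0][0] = -29.0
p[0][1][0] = 23.0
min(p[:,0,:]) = -59.0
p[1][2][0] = -21.0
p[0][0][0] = -29.0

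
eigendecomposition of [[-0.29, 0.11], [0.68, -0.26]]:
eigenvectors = [[-0.39,  -0.36], [0.92,  -0.93]]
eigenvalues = [-0.55, -0.0]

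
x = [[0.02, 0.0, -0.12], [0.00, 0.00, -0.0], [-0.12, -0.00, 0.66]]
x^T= [[0.02, 0.00, -0.12], [0.00, 0.00, -0.00], [-0.12, -0.00, 0.66]]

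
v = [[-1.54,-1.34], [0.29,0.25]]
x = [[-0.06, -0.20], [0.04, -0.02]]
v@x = [[0.04, 0.33], [-0.01, -0.06]]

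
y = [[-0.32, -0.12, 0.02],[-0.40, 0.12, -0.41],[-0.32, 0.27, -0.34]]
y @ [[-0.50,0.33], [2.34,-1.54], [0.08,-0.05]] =[[-0.12, 0.08],[0.45, -0.30],[0.76, -0.5]]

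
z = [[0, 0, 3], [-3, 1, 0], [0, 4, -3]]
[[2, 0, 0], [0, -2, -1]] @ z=[[0, 0, 6], [6, -6, 3]]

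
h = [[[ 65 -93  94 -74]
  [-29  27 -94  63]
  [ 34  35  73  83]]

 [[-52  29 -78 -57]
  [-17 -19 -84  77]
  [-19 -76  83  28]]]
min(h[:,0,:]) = -93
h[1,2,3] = 28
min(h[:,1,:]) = -94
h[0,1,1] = 27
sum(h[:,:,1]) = -97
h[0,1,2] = -94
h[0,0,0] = 65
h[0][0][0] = 65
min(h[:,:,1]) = -93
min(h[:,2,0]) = -19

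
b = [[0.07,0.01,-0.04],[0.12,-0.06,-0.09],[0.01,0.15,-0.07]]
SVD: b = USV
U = [[-0.44, 0.07, -0.89], [-0.87, -0.29, 0.41], [-0.23, 0.96, 0.19]]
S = [0.18, 0.17, 0.02]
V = [[-0.77, 0.08, 0.63], [-0.12, 0.96, -0.26], [-0.62, -0.28, -0.73]]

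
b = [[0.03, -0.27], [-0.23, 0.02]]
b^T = [[0.03, -0.23], [-0.27, 0.02]]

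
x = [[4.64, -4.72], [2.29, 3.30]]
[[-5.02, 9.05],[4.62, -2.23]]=x @ [[0.20, 0.74], [1.26, -1.19]]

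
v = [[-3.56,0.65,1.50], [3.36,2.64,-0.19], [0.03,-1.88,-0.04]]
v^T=[[-3.56,3.36,0.03], [0.65,2.64,-1.88], [1.5,-0.19,-0.04]]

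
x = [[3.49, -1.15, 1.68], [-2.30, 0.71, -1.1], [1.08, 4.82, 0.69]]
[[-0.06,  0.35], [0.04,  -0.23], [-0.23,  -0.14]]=x@[[-0.01, 0.04], [-0.04, -0.05], [-0.04, 0.09]]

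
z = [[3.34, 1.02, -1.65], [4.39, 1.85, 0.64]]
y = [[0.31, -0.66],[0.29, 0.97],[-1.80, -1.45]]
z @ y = [[4.30, 1.18], [0.75, -2.03]]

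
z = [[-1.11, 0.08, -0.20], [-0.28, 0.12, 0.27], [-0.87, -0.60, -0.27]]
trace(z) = -1.26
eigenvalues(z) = [(-1.28+0j), (0.01+0.42j), (0.01-0.42j)]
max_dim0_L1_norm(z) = 2.26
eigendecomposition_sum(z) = [[(-1.1+0j), (-0.03+0j), (-0.21+0j)],[-0.03+0.00j, -0.00+0.00j, -0.01+0.00j],[(-0.96+0j), (-0.02+0j), (-0.18+0j)]] + [[-0.01+0.03j, 0.05-0.01j, -0.03j], [-0.12-0.00j, (0.06+0.21j), (0.14-0j)], [0.05-0.16j, -0.29+0.00j, (-0.04+0.18j)]] + [[-0.01-0.03j, (0.05+0.01j), 0.00+0.03j], [-0.12+0.00j, 0.06-0.21j, (0.14+0j)], [(0.05+0.16j), -0.29-0.00j, (-0.04-0.18j)]]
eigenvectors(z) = [[(0.75+0j), -0.15+0.01j, -0.15-0.01j], [0.02+0.00j, -0.16-0.57j, -0.16+0.57j], [0.66+0.00j, 0.79+0.00j, (0.79-0j)]]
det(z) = -0.22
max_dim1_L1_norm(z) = 1.74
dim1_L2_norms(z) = [1.13, 0.41, 1.09]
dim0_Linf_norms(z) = [1.11, 0.6, 0.27]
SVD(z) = [[-0.72, -0.55, -0.42], [-0.13, -0.50, 0.86], [-0.68, 0.67, 0.29]] @ diag([1.4965820175967703, 0.5709949066345604, 0.26116485445666504]) @ [[0.95,0.22,0.20], [0.28,-0.89,-0.36], [-0.09,-0.40,0.91]]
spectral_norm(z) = 1.50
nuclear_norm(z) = 2.33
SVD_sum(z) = [[-1.03, -0.24, -0.21], [-0.18, -0.04, -0.04], [-0.97, -0.23, -0.2]] + [[-0.09,  0.28,  0.11], [-0.08,  0.25,  0.10], [0.11,  -0.34,  -0.14]] + [[0.01, 0.04, -0.1], [-0.02, -0.09, 0.2], [-0.01, -0.03, 0.07]]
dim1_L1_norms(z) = [1.39, 0.67, 1.74]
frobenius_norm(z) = 1.62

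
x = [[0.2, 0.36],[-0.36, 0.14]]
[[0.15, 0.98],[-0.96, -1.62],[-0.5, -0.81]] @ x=[[-0.32, 0.19], [0.39, -0.57], [0.19, -0.29]]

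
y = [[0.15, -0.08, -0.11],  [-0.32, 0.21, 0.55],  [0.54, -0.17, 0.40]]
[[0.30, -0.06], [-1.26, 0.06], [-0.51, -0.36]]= y@[[0.36,-0.58],[-0.42,-0.13],[-1.93,-0.17]]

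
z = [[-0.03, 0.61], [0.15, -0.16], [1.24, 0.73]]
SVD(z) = [[0.22, 0.90], [0.02, -0.38], [0.98, -0.2]] @ diag([1.471212467804416, 0.5719561823923582]) @ [[0.82, 0.57], [-0.57, 0.82]]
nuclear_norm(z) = 2.04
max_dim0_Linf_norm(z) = 1.24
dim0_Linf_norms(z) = [1.24, 0.73]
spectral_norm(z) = 1.47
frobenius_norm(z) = 1.58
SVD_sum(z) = [[0.27, 0.19],  [0.03, 0.02],  [1.18, 0.82]] + [[-0.30, 0.42], [0.12, -0.18], [0.06, -0.09]]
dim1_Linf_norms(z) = [0.61, 0.16, 1.24]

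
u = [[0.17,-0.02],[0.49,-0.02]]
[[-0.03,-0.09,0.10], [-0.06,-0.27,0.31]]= u@[[-0.11, -0.55, 0.65], [0.43, -0.00, 0.31]]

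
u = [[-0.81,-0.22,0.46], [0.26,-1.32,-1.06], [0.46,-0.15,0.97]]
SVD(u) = [[-0.18,-0.34,0.92], [0.93,0.25,0.27], [-0.33,0.91,0.27]] @ diag([1.8055792919478468, 0.9677106531469698, 0.9100107209670553]) @ [[0.13, -0.63, -0.77],[0.78, -0.41, 0.47],[-0.61, -0.66, 0.44]]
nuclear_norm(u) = 3.68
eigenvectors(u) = [[(0.25+0j),(-0.42-0.3j),-0.42+0.30j],[-0.36+0.00j,-0.85+0.00j,(-0.85-0j)],[0.90+0.00j,0.03+0.07j,0.03-0.07j]]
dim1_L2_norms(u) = [0.96, 1.71, 1.08]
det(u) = 1.59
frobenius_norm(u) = 2.24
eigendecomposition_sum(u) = [[0.07+0.00j, -0.02+0.00j, 0.29-0.00j], [(-0.09-0j), (0.03-0j), (-0.42+0j)], [(0.24+0j), (-0.09+0j), (1.06-0j)]] + [[(-0.44+0.81j), -0.10-0.57j, 0.08-0.45j], [(0.18+1.5j), (-0.68-0.68j), (-0.32-0.69j)], [(0.11-0.06j), -0.03+0.07j, (-0.04+0.05j)]] + [[-0.44-0.81j, (-0.1+0.57j), 0.08+0.45j], [0.18-1.50j, (-0.68+0.68j), (-0.32+0.69j)], [(0.11+0.06j), (-0.03-0.07j), -0.04-0.05j]]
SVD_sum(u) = [[-0.04, 0.2, 0.24], [0.22, -1.06, -1.28], [-0.08, 0.37, 0.45]] + [[-0.25, 0.13, -0.15], [0.19, -0.10, 0.12], [0.69, -0.36, 0.41]] + [[-0.51, -0.55, 0.37], [-0.15, -0.16, 0.11], [-0.15, -0.16, 0.11]]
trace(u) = -1.16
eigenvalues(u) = [(1.16+0j), (-1.16+0.17j), (-1.16-0.17j)]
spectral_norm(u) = 1.81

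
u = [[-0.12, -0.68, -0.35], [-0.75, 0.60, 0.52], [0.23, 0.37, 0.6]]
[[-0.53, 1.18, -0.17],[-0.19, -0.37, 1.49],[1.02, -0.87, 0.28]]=u@[[1.1,-0.84,-1.32],  [-0.11,-1.47,-0.02],  [1.35,-0.22,0.98]]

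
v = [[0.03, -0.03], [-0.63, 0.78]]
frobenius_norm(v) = 1.00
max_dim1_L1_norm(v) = 1.41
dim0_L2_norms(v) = [0.63, 0.78]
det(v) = 0.00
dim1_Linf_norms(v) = [0.03, 0.78]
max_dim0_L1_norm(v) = 0.81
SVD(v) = [[-0.04,1.0], [1.0,0.04]] @ diag([1.0035337026527447, 0.0044841543319418375]) @ [[-0.63,0.78], [0.78,0.63]]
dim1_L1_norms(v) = [0.06, 1.41]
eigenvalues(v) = [0.01, 0.8]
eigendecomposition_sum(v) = [[0.01, 0.00], [0.0, 0.0]] + [[0.02, -0.03], [-0.63, 0.78]]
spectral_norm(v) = 1.00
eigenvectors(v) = [[-0.78,0.04], [-0.63,-1.00]]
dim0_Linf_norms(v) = [0.63, 0.78]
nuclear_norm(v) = 1.01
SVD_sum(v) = [[0.03,-0.03], [-0.63,0.78]] + [[0.00, 0.0],[0.00, 0.0]]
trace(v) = 0.81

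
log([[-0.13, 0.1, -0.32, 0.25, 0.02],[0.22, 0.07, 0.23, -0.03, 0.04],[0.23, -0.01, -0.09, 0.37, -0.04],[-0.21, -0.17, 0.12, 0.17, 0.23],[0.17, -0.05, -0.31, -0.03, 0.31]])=[[-0.33, 0.43, -1.99, 1.46, -0.57], [-0.86, -2.08, 1.65, -0.56, 0.48], [1.37, -0.48, -1.07, 0.25, -0.01], [-1.01, -0.32, -0.12, -0.91, 0.56], [0.5, -0.64, -0.05, -0.53, -0.86]]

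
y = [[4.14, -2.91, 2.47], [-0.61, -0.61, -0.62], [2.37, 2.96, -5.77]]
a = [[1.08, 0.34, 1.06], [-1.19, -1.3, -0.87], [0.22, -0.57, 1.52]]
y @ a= [[8.48, 3.78, 10.67], [-0.07, 0.94, -1.06], [-2.23, 0.25, -8.83]]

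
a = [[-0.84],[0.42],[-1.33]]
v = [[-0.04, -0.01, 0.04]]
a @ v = [[0.03, 0.01, -0.03], [-0.02, -0.00, 0.02], [0.05, 0.01, -0.05]]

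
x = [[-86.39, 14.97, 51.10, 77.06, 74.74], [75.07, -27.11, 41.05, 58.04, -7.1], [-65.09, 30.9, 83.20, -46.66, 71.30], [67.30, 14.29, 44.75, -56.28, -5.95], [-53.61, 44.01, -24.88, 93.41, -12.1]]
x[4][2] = -24.88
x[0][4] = 74.74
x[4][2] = -24.88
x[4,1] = 44.01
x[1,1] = -27.11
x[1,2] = 41.05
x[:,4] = [74.74, -7.1, 71.3, -5.95, -12.1]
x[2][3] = -46.66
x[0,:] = [-86.39, 14.97, 51.1, 77.06, 74.74]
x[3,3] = -56.28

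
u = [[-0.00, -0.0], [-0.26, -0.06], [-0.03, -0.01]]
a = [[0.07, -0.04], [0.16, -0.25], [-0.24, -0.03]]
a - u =[[0.07, -0.04],  [0.42, -0.19],  [-0.21, -0.02]]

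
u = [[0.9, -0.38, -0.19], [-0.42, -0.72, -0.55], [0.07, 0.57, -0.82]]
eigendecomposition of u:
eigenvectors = [[(-0.97+0j),(-0.02-0.16j),(-0.02+0.16j)], [0.23+0.00j,0.00-0.69j,0.00+0.69j], [0.03+0.00j,(-0.7+0j),(-0.7-0j)]]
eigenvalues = [(1+0j), (-0.82+0.58j), (-0.82-0.58j)]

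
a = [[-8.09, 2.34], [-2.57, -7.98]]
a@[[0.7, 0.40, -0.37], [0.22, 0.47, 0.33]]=[[-5.15, -2.14, 3.77], [-3.55, -4.78, -1.68]]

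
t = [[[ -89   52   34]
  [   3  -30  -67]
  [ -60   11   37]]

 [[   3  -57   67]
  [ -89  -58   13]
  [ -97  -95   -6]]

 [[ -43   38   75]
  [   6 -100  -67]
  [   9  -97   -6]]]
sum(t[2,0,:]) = 70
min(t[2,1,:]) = -100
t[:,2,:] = [[-60, 11, 37], [-97, -95, -6], [9, -97, -6]]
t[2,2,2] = -6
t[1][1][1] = -58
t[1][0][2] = 67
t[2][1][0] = 6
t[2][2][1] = -97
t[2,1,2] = -67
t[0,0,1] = 52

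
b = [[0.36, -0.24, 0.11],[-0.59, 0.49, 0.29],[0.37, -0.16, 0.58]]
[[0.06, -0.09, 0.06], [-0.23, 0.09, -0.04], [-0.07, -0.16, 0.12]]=b @ [[0.19, -0.26, 0.17],[-0.09, -0.06, 0.05],[-0.26, -0.12, 0.11]]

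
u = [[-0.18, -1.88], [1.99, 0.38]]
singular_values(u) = [2.22, 1.65]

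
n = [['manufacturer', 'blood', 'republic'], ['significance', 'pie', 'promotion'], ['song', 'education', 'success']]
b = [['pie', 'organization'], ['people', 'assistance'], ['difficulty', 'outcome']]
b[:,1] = ['organization', 'assistance', 'outcome']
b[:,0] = ['pie', 'people', 'difficulty']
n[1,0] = 'significance'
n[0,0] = 'manufacturer'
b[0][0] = 'pie'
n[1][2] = 'promotion'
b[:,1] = ['organization', 'assistance', 'outcome']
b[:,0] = ['pie', 'people', 'difficulty']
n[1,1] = 'pie'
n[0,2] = 'republic'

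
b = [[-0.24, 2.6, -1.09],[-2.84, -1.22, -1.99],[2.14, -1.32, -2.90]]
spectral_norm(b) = 3.96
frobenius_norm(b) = 6.02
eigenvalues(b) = [(-0.2+3.16j), (-0.2-3.16j), (-3.96+0j)]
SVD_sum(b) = [[-0.04, 0.22, 0.37], [0.17, -1.08, -1.79], [0.27, -1.72, -2.84]] + [[-0.11, -0.01, -0.01], [-3.01, -0.22, -0.16], [1.88, 0.14, 0.1]] + [[-0.10, 2.39, -1.45],[-0.00, 0.08, -0.05],[-0.01, 0.26, -0.16]]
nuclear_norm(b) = 10.33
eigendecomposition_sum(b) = [[-0.10+1.56j, 1.19+0.16j, (-0.73+0.1j)],[(-1.52-0.01j), -0.10+1.17j, (-0.13-0.7j)],[(0.9+0.2j), 0.20-0.68j, (-0.01+0.43j)]] + [[(-0.1-1.56j), (1.19-0.16j), (-0.73-0.1j)], [-1.52+0.01j, (-0.1-1.17j), -0.13+0.70j], [0.90-0.20j, 0.20+0.68j, (-0.01-0.43j)]] + [[(-0.04-0j), 0.21+0.00j, 0.36-0.00j], [(0.21+0j), -1.03-0.00j, (-1.72+0j)], [0.35+0.00j, (-1.72-0j), (-2.88+0j)]]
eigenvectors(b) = [[0.66+0.00j,0.66-0.00j,-0.11+0.00j], [(0.03+0.64j),0.03-0.64j,(0.51+0j)], [(0.06-0.38j),(0.06+0.38j),(0.85+0j)]]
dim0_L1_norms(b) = [5.22, 5.14, 5.98]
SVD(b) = [[0.11,0.03,0.99], [-0.53,0.85,0.03], [-0.84,-0.53,0.11]] @ diag([3.956409896657459, 3.5621117980987314, 2.812468714044076]) @ [[-0.08, 0.52, 0.85], [-1.0, -0.07, -0.05], [-0.03, 0.85, -0.52]]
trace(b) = -4.36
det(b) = -39.64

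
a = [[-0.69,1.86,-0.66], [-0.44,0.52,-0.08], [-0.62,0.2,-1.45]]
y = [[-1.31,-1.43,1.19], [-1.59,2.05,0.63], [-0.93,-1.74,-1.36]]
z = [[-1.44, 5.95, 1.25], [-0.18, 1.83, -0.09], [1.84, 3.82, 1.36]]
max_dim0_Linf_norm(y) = 2.05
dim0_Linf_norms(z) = [1.84, 5.95, 1.36]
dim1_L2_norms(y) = [2.28, 2.67, 2.4]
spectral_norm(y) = 3.15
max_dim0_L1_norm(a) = 2.58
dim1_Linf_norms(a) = [1.86, 0.52, 1.45]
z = a @ y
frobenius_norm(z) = 7.89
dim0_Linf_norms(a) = [0.69, 1.86, 1.45]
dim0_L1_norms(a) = [1.75, 2.58, 2.19]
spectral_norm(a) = 2.41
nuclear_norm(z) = 10.37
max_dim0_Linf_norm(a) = 1.86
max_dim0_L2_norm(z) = 7.3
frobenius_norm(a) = 2.71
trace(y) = -0.62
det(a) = -0.74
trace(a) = -1.62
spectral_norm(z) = 7.51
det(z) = -8.68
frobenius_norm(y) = 4.25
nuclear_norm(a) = 3.89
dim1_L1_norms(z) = [8.64, 2.1, 7.02]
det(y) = 11.71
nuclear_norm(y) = 7.09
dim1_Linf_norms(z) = [5.95, 1.83, 3.82]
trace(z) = 1.75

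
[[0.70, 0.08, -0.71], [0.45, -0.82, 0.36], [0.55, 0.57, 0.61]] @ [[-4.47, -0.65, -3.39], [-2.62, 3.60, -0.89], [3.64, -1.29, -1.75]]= [[-5.92, 0.75, -1.2], [1.45, -3.71, -1.43], [-1.73, 0.91, -3.44]]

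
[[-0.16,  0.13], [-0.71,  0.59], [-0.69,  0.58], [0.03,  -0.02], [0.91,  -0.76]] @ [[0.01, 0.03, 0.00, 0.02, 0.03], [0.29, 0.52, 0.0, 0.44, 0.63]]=[[0.04, 0.06, 0.00, 0.05, 0.08],[0.16, 0.29, 0.0, 0.25, 0.35],[0.16, 0.28, 0.00, 0.24, 0.34],[-0.01, -0.01, 0.0, -0.01, -0.01],[-0.21, -0.37, 0.0, -0.32, -0.45]]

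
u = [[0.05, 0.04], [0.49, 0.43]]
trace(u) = 0.48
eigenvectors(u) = [[-0.66, -0.09], [0.75, -1.00]]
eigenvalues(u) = [0.0, 0.48]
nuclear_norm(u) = 0.66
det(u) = 0.00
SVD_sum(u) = [[0.05, 0.04],[0.49, 0.43]] + [[0.00, -0.00], [-0.00, 0.0]]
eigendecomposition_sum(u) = [[0.00, -0.0], [-0.0, 0.0]] + [[0.05, 0.04], [0.49, 0.43]]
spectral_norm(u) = 0.66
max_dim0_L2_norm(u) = 0.49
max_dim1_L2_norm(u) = 0.65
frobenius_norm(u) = 0.66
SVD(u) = [[-0.1, -1.0], [-1.00, 0.1]] @ diag([0.6550508277055269, 0.0029005382783121683]) @ [[-0.75, -0.66], [-0.66, 0.75]]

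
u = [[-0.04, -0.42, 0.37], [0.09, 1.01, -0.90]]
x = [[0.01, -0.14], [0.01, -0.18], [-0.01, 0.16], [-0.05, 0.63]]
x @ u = [[-0.01, -0.15, 0.13], [-0.02, -0.19, 0.17], [0.01, 0.17, -0.15], [0.06, 0.66, -0.59]]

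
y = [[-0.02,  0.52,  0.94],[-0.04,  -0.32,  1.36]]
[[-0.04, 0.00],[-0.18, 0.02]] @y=[[0.0, -0.02, -0.04], [0.00, -0.10, -0.14]]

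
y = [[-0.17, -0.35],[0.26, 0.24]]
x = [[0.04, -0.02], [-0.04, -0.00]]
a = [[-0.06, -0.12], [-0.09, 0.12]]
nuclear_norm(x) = 0.07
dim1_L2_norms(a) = [0.13, 0.15]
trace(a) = 0.06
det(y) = 0.05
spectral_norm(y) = 0.52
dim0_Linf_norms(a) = [0.09, 0.12]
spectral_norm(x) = 0.06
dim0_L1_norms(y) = [0.43, 0.59]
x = y @ a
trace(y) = 0.07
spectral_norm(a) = 0.17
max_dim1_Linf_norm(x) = 0.04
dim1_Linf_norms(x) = [0.04, 0.04]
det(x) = -0.00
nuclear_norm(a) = 0.28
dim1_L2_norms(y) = [0.39, 0.35]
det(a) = -0.02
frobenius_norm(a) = 0.20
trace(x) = 0.04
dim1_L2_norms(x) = [0.04, 0.04]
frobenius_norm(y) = 0.53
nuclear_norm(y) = 0.61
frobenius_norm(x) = 0.06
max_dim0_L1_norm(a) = 0.24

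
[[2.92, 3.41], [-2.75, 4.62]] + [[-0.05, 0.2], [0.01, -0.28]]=[[2.87, 3.61], [-2.74, 4.34]]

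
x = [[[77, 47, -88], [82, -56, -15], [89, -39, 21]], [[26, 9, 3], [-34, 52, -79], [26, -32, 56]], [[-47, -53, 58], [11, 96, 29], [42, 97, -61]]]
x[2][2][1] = 97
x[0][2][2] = 21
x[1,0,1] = 9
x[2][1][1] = 96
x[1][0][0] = 26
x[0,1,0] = 82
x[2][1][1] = 96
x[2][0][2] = 58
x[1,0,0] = 26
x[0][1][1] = -56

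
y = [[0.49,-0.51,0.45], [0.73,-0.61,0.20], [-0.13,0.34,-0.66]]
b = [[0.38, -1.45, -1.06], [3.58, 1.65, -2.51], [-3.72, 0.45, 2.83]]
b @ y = [[-0.73, 0.33, 0.58], [3.28, -3.69, 3.6], [-1.86, 2.58, -3.45]]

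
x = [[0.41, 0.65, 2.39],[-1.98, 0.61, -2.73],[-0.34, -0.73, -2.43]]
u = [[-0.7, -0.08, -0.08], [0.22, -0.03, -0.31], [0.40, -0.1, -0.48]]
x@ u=[[0.81, -0.29, -1.38],  [0.43, 0.41, 1.28],  [-0.89, 0.29, 1.42]]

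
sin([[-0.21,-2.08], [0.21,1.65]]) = [[-0.13, -1.45], [0.15, 1.17]]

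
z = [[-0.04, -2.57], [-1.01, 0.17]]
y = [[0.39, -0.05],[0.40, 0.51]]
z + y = [[0.35,-2.62], [-0.61,0.68]]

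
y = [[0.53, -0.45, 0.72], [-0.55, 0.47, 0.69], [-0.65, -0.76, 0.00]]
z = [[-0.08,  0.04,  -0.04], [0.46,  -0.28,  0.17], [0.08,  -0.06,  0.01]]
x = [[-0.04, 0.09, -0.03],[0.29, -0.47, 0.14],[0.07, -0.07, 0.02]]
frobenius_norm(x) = 0.59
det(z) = -0.00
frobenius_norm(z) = 0.58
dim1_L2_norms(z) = [0.1, 0.56, 0.1]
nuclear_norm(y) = 3.00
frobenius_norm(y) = 1.73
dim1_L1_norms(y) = [1.7, 1.71, 1.41]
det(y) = 1.00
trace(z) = -0.35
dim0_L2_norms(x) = [0.3, 0.48, 0.14]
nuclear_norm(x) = 0.62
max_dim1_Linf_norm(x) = 0.47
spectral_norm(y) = 1.00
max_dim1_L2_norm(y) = 1.0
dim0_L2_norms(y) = [1.0, 1.0, 1.0]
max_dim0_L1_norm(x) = 0.63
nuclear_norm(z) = 0.61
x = z @ y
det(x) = -0.00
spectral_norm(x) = 0.59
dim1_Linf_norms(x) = [0.09, 0.47, 0.07]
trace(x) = -0.49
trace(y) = 1.00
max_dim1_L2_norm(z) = 0.56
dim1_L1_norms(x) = [0.16, 0.9, 0.16]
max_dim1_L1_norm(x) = 0.9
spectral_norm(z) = 0.58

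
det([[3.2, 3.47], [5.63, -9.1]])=-48.656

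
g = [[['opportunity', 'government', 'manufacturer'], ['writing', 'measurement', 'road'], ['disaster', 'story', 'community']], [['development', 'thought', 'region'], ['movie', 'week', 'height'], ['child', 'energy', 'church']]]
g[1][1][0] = 'movie'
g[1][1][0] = 'movie'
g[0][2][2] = 'community'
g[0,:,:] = [['opportunity', 'government', 'manufacturer'], ['writing', 'measurement', 'road'], ['disaster', 'story', 'community']]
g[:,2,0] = ['disaster', 'child']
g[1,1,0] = 'movie'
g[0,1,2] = 'road'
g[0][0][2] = 'manufacturer'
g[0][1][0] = 'writing'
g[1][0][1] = 'thought'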